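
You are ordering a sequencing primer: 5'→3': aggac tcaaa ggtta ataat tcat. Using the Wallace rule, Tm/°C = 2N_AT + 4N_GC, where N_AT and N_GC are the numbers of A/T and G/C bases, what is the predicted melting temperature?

T=7, C=3, A=10, G=4
A+T = 17, G+C = 7
Tm = 4·7 + 2·17 = 28 + 34 = 62°C

62°C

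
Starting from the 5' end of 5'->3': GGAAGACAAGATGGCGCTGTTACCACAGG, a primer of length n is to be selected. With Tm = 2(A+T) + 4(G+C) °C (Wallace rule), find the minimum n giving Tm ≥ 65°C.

First 21 bases: GGAAGACAAGATGGCGCTGTT → Tm = 64°C (< 65°C)
First 22 bases: GGAAGACAAGATGGCGCTGTTA → Tm = 66°C (≥ 65°C)
Since every base adds ≥2°C, Tm only increases with n, so the threshold is first crossed at n = 22.

n = 22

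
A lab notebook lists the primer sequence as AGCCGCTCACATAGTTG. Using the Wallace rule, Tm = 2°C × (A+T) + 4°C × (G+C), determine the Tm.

Counting bases: G=4, T=4, C=5, A=4
A+T = 8, G+C = 9
Tm = 4·9 + 2·8 = 36 + 16 = 52°C

52°C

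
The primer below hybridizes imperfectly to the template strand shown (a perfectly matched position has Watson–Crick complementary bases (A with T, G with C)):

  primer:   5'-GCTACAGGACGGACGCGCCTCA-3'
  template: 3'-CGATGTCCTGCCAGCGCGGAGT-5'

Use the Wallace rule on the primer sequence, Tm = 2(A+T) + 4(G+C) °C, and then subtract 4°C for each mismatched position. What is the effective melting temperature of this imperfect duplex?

70°C

Primer base counts: A=5, T=2, G=7, C=8 → A+T=7, G+C=15
Perfect-match Tm = 2(7) + 4(15) = 14 + 60 = 74°C
Mismatches (positions where the bases are not complementary): 1 (at position 13)
Effective Tm = 74 − 1×4 = 74 − 4 = 70°C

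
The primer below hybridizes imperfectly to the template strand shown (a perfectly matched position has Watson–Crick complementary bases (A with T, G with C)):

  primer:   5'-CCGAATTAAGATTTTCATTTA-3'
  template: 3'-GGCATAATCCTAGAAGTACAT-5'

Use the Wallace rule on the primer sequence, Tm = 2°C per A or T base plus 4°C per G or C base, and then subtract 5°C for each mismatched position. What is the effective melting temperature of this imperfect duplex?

32°C

Primer base counts: A=7, T=9, G=2, C=3 → A+T=16, G+C=5
Perfect-match Tm = 2(16) + 4(5) = 32 + 20 = 52°C
Mismatches (positions where the bases are not complementary): 4 (at positions 4, 9, 13, 19)
Effective Tm = 52 − 4×5 = 52 − 20 = 32°C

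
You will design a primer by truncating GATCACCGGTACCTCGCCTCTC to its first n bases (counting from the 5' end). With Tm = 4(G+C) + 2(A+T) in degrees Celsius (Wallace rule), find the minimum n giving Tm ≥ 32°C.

n = 10

First 9 bases: GATCACCGG → Tm = 30°C (< 32°C)
First 10 bases: GATCACCGGT → Tm = 32°C (≥ 32°C)
Since every base adds ≥2°C, Tm only increases with n, so the threshold is first crossed at n = 10.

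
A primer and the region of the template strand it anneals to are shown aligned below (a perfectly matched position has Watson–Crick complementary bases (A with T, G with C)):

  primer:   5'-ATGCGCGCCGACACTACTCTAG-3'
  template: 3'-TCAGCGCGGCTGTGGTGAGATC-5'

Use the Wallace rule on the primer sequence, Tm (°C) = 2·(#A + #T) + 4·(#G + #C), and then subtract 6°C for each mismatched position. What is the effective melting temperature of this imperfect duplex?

52°C

Primer base counts: A=5, T=4, G=5, C=8 → A+T=9, G+C=13
Perfect-match Tm = 2(9) + 4(13) = 18 + 52 = 70°C
Mismatches (positions where the bases are not complementary): 3 (at positions 2, 3, 15)
Effective Tm = 70 − 3×6 = 70 − 18 = 52°C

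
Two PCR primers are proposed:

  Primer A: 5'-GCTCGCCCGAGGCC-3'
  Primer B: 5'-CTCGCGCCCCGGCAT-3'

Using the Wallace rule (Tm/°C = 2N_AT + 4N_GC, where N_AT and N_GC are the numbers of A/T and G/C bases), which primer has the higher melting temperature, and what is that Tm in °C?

Primer A: A+T=2, G+C=12 → Tm = 2(2)+4(12) = 52°C
Primer B: A+T=3, G+C=12 → Tm = 2(3)+4(12) = 54°C
52°C vs 54°C → primer B is higher.

Primer B, 54°C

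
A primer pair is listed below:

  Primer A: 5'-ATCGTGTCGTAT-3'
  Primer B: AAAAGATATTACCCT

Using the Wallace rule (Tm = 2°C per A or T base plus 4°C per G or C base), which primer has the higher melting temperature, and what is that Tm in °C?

Primer A: A+T=7, G+C=5 → Tm = 2(7)+4(5) = 34°C
Primer B: A+T=11, G+C=4 → Tm = 2(11)+4(4) = 38°C
34°C vs 38°C → primer B is higher.

Primer B, 38°C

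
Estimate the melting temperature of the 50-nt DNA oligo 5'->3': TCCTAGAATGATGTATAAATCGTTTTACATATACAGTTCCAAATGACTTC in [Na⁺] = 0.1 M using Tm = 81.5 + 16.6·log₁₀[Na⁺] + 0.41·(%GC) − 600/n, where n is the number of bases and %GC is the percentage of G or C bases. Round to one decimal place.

65.2°C

Length n = 50. Base counts: G=6, T=18, C=9, A=17
G+C = 15, so %GC = 15/50 × 100 = 30%
Salt term: 16.6 × (-1) = -16.6
GC term: 0.41 × 30 = 12.3; length term: −600/50 = −12
Tm = 81.5 + (-16.6) + 12.3 − 12 = 65.2 → 65.2°C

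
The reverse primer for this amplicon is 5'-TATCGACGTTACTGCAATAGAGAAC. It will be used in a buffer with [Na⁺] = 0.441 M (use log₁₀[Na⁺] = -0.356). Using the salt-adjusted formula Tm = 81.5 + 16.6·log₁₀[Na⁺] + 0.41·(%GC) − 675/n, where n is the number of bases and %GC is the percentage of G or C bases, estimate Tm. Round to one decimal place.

65.0°C

Length n = 25. Counting bases: A=9, G=5, T=6, C=5
G+C = 10, so %GC = 10/25 × 100 = 40%
Salt term: 16.6 × (-0.356) = -5.91
GC term: 0.41 × 40 = 16.4; length term: −675/25 = −27
Tm = 81.5 + (-5.91) + 16.4 − 27 = 64.99 → 65.0°C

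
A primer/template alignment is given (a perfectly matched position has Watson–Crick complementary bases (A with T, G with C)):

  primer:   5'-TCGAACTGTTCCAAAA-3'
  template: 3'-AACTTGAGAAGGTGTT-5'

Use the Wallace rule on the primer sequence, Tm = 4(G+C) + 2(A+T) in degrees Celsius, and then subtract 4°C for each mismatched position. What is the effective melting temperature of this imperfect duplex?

Primer base counts: A=6, T=4, G=2, C=4 → A+T=10, G+C=6
Perfect-match Tm = 2(10) + 4(6) = 20 + 24 = 44°C
Mismatches (positions where the bases are not complementary): 3 (at positions 2, 8, 14)
Effective Tm = 44 − 3×4 = 44 − 12 = 32°C

32°C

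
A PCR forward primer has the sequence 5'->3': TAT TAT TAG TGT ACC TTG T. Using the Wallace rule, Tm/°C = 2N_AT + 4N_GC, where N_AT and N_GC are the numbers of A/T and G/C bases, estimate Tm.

48°C

Scanning the sequence gives A=4, G=3, T=10, C=2.
AT pairs contribute 14, GC pairs contribute 5.
Tm = 2×14 + 4×5 = 48°C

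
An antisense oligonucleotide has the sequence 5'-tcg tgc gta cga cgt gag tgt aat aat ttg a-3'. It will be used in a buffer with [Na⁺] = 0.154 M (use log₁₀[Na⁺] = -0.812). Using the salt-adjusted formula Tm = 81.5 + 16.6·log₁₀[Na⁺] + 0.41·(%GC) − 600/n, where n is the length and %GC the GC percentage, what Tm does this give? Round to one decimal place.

Length n = 31. C=4, A=8, T=10, G=9
G+C = 13, so %GC = 13/31 × 100 = 41.935%
Salt term: 16.6 × (-0.812) = -13.479
GC term: 0.41 × 41.935 = 17.193; length term: −600/31 = −19.355
Tm = 81.5 + (-13.479) + 17.193 − 19.355 = 65.859 → 65.9°C

65.9°C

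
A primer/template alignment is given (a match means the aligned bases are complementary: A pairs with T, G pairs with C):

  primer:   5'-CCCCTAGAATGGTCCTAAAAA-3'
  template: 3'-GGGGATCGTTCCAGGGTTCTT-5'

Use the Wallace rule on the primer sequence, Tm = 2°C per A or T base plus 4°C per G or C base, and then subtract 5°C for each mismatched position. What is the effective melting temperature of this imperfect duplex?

Primer base counts: A=8, T=4, G=3, C=6 → A+T=12, G+C=9
Perfect-match Tm = 2(12) + 4(9) = 24 + 36 = 60°C
Mismatches (positions where the bases are not complementary): 4 (at positions 8, 10, 16, 19)
Effective Tm = 60 − 4×5 = 60 − 20 = 40°C

40°C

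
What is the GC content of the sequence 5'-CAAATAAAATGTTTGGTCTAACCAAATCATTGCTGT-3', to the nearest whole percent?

31%

Scanning the sequence gives C=6, A=13, G=5, T=12.
G+C = 5 + 6 = 11 out of 36 bases
%GC = 11/36 × 100 = 30.56% ≈ 31%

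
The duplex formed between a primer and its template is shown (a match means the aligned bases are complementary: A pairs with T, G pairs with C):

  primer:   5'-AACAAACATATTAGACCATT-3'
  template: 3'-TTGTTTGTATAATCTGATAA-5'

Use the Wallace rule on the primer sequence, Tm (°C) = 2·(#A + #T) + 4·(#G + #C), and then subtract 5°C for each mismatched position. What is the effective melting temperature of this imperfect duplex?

45°C

Primer base counts: A=10, T=5, G=1, C=4 → A+T=15, G+C=5
Perfect-match Tm = 2(15) + 4(5) = 30 + 20 = 50°C
Mismatches (positions where the bases are not complementary): 1 (at position 17)
Effective Tm = 50 − 1×5 = 50 − 5 = 45°C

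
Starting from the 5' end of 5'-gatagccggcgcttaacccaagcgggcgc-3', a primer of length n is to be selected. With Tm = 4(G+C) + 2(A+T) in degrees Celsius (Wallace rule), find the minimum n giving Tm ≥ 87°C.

n = 27

First 26 bases: GATAGCCGGCGCTTAACCCAAGCGGG → Tm = 86°C (< 87°C)
First 27 bases: GATAGCCGGCGCTTAACCCAAGCGGGC → Tm = 90°C (≥ 87°C)
Since every base adds ≥2°C, Tm only increases with n, so the threshold is first crossed at n = 27.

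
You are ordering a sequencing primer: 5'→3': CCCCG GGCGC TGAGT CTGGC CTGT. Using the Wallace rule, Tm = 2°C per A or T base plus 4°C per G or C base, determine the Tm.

Scanning the sequence gives T=5, A=1, G=9, C=9.
AT pairs contribute 6, GC pairs contribute 18.
Tm = 2(6) + 4(18) = 12 + 72 = 84°C

84°C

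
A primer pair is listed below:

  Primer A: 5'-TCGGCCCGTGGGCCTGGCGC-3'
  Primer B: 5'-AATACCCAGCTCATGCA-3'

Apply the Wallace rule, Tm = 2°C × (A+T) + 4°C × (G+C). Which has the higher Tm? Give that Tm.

Primer A: A+T=3, G+C=17 → Tm = 2(3)+4(17) = 74°C
Primer B: A+T=9, G+C=8 → Tm = 2(9)+4(8) = 50°C
74°C vs 50°C → primer A is higher.

Primer A, 74°C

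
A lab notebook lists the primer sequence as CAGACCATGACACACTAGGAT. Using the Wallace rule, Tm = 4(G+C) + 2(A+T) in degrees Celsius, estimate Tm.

Counting bases: A=8, G=4, T=3, C=6
AT pairs contribute 11, GC pairs contribute 10.
Tm = 2×11 + 4×10 = 62°C

62°C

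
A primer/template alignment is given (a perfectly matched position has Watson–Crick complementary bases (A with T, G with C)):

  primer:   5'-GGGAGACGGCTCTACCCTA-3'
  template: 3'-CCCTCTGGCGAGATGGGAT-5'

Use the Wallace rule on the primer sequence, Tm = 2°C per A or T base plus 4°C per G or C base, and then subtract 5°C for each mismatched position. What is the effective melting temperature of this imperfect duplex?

Primer base counts: A=4, T=3, G=6, C=6 → A+T=7, G+C=12
Perfect-match Tm = 2(7) + 4(12) = 14 + 48 = 62°C
Mismatches (positions where the bases are not complementary): 1 (at position 8)
Effective Tm = 62 − 1×5 = 62 − 5 = 57°C

57°C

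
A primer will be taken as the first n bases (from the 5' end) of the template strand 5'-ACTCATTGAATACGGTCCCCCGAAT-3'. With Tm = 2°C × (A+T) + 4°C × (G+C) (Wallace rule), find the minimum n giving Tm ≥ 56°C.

First 18 bases: ACTCATTGAATACGGTCC → Tm = 52°C (< 56°C)
First 19 bases: ACTCATTGAATACGGTCCC → Tm = 56°C (≥ 56°C)
Each additional base adds 2°C (A/T) or 4°C (G/C), so Tm is non-decreasing in n; n = 19 is the first length to reach 56°C.

n = 19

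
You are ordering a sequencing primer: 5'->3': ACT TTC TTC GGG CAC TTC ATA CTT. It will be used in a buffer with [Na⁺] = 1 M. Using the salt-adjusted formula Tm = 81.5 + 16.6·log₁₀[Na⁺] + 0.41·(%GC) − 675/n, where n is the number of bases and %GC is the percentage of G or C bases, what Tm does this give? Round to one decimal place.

70.5°C

Length n = 24. Base counts: C=7, A=4, G=3, T=10
G+C = 10, so %GC = 10/24 × 100 = 41.667%
Salt term: 16.6 × (0) = 0
GC term: 0.41 × 41.667 = 17.083; length term: −675/24 = −28.125
Tm = 81.5 + (0) + 17.083 − 28.125 = 70.458 → 70.5°C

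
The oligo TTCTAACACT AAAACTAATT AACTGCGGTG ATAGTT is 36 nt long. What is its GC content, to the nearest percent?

Scanning the sequence gives A=13, G=5, C=6, T=12.
G+C = 5 + 6 = 11 out of 36 bases
%GC = 11/36 × 100 = 30.56% ≈ 31%

31%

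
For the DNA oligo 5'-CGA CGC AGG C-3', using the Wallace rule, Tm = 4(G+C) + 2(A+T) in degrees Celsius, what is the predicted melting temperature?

Base counts: A=2, T=0, C=4, G=4
A+T = 2, G+C = 8
Tm = 2(2) + 4(8) = 4 + 32 = 36°C

36°C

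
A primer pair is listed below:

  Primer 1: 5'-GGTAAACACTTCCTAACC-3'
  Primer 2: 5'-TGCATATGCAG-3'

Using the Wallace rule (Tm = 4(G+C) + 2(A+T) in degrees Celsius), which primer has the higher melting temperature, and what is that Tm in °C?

Primer 1: A+T=10, G+C=8 → Tm = 2(10)+4(8) = 52°C
Primer 2: A+T=6, G+C=5 → Tm = 2(6)+4(5) = 32°C
52°C vs 32°C → primer 1 is higher.

Primer 1, 52°C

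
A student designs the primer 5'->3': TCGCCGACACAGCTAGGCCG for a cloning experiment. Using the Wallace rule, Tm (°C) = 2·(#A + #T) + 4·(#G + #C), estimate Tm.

68°C

Counting bases: T=2, A=4, G=6, C=8
AT pairs contribute 6, GC pairs contribute 14.
Tm = 2×6 + 4×14 = 68°C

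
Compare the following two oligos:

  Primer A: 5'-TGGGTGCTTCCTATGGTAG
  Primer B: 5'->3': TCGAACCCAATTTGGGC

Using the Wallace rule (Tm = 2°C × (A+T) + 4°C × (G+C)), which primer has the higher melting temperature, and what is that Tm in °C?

Primer A: A+T=9, G+C=10 → Tm = 2(9)+4(10) = 58°C
Primer B: A+T=8, G+C=9 → Tm = 2(8)+4(9) = 52°C
58°C vs 52°C → primer A is higher.

Primer A, 58°C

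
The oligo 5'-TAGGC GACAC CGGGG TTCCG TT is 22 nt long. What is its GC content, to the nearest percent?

64%

Counting bases: A=3, T=5, C=6, G=8
G+C = 8 + 6 = 14 out of 22 bases
%GC = 14/22 × 100 = 63.64% ≈ 64%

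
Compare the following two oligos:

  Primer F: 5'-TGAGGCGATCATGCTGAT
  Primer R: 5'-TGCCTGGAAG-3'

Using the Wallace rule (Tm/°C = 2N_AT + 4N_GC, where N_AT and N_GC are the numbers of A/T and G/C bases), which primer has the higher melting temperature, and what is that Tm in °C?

Primer F, 54°C

Primer F: A+T=9, G+C=9 → Tm = 2(9)+4(9) = 54°C
Primer R: A+T=4, G+C=6 → Tm = 2(4)+4(6) = 32°C
54°C vs 32°C → primer F is higher.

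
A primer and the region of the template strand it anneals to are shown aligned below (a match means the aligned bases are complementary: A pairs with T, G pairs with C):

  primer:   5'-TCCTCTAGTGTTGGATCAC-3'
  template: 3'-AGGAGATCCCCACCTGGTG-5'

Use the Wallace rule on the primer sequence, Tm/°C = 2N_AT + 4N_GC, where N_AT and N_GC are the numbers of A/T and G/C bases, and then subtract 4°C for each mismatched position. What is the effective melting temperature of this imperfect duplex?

Primer base counts: A=3, T=7, G=4, C=5 → A+T=10, G+C=9
Perfect-match Tm = 2(10) + 4(9) = 20 + 36 = 56°C
Mismatches (positions where the bases are not complementary): 3 (at positions 9, 11, 16)
Effective Tm = 56 − 3×4 = 56 − 12 = 44°C

44°C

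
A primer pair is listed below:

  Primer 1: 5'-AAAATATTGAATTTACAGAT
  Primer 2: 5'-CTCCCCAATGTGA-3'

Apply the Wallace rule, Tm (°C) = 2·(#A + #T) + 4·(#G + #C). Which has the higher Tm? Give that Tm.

Primer 1, 46°C

Primer 1: A+T=17, G+C=3 → Tm = 2(17)+4(3) = 46°C
Primer 2: A+T=6, G+C=7 → Tm = 2(6)+4(7) = 40°C
46°C vs 40°C → primer 1 is higher.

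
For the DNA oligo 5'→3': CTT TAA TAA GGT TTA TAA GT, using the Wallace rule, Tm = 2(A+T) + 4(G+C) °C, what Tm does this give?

Base counts: G=3, T=9, C=1, A=7
AT pairs contribute 16, GC pairs contribute 4.
Tm = 4·4 + 2·16 = 16 + 32 = 48°C

48°C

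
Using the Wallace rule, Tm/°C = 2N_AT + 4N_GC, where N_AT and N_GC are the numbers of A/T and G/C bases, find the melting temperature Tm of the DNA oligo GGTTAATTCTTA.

30°C

Counting bases: T=6, G=2, A=3, C=1
So N_AT = 9 and N_GC = 3.
Tm = 2×9 + 4×3 = 30°C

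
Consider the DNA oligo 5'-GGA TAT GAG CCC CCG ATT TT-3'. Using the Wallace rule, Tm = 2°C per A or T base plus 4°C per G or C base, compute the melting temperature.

Scanning the sequence gives C=5, A=4, T=6, G=5.
AT pairs contribute 10, GC pairs contribute 10.
Tm = 4·10 + 2·10 = 40 + 20 = 60°C

60°C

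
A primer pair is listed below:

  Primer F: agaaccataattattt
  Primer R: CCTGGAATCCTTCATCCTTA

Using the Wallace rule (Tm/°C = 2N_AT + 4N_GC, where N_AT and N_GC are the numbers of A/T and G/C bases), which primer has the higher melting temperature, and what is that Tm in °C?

Primer F: A+T=13, G+C=3 → Tm = 2(13)+4(3) = 38°C
Primer R: A+T=11, G+C=9 → Tm = 2(11)+4(9) = 58°C
38°C vs 58°C → primer R is higher.

Primer R, 58°C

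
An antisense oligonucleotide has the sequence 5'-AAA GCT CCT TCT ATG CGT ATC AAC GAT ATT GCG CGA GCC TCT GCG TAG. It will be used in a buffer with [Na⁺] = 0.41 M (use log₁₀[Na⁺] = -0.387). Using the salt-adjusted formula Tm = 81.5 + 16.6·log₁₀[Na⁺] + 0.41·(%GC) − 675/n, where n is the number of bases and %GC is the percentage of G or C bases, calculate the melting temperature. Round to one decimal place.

Length n = 48. Counting bases: T=13, C=13, G=11, A=11
G+C = 24, so %GC = 24/48 × 100 = 50%
Salt term: 16.6 × (-0.387) = -6.424
GC term: 0.41 × 50 = 20.5; length term: −675/48 = −14.062
Tm = 81.5 + (-6.424) + 20.5 − 14.062 = 81.514 → 81.5°C

81.5°C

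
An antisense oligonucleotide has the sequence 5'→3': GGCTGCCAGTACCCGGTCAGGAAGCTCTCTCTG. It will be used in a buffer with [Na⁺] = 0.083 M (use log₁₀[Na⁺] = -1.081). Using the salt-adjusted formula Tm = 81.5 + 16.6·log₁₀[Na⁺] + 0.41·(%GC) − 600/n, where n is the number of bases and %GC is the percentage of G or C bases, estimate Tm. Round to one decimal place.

71.5°C

Length n = 33. Base counts: T=7, A=5, G=10, C=11
G+C = 21, so %GC = 21/33 × 100 = 63.636%
Salt term: 16.6 × (-1.081) = -17.945
GC term: 0.41 × 63.636 = 26.091; length term: −600/33 = −18.182
Tm = 81.5 + (-17.945) + 26.091 − 18.182 = 71.464 → 71.5°C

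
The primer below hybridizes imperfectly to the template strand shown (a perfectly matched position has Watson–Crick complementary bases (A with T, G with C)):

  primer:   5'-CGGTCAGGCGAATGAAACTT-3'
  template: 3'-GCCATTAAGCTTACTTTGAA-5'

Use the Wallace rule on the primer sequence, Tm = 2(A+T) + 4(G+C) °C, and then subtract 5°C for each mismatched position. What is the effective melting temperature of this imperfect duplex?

45°C

Primer base counts: A=6, T=4, G=6, C=4 → A+T=10, G+C=10
Perfect-match Tm = 2(10) + 4(10) = 20 + 40 = 60°C
Mismatches (positions where the bases are not complementary): 3 (at positions 5, 7, 8)
Effective Tm = 60 − 3×5 = 60 − 15 = 45°C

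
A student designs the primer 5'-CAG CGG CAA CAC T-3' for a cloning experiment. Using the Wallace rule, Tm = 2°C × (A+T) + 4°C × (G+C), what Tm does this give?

Scanning the sequence gives C=5, G=3, T=1, A=4.
So N_AT = 5 and N_GC = 8.
Tm = 4·8 + 2·5 = 32 + 10 = 42°C

42°C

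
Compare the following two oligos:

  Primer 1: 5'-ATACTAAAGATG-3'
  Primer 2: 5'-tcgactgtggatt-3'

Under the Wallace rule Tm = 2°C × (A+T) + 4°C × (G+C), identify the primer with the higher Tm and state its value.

Primer 2, 38°C

Primer 1: A+T=9, G+C=3 → Tm = 2(9)+4(3) = 30°C
Primer 2: A+T=7, G+C=6 → Tm = 2(7)+4(6) = 38°C
30°C vs 38°C → primer 2 is higher.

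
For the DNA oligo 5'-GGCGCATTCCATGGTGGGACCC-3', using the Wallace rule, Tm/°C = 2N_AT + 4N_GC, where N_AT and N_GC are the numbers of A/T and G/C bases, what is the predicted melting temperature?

74°C

Counting bases: C=7, G=8, A=3, T=4
A+T = 7, G+C = 15
Tm = 2×7 + 4×15 = 74°C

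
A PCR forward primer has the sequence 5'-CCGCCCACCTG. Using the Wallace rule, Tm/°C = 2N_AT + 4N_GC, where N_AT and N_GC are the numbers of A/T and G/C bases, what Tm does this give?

40°C

Base counts: C=7, G=2, A=1, T=1
So N_AT = 2 and N_GC = 9.
Tm = 2(2) + 4(9) = 4 + 36 = 40°C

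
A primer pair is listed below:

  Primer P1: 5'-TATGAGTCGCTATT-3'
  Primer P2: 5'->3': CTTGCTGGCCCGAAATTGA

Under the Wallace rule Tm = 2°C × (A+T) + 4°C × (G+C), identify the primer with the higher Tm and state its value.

Primer P2, 58°C

Primer P1: A+T=9, G+C=5 → Tm = 2(9)+4(5) = 38°C
Primer P2: A+T=9, G+C=10 → Tm = 2(9)+4(10) = 58°C
38°C vs 58°C → primer P2 is higher.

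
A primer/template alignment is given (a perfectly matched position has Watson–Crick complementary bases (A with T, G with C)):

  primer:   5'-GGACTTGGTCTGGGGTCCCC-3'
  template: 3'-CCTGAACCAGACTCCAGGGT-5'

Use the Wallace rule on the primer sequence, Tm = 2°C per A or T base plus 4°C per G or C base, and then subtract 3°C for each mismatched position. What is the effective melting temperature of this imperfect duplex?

Primer base counts: A=1, T=5, G=8, C=6 → A+T=6, G+C=14
Perfect-match Tm = 2(6) + 4(14) = 12 + 56 = 68°C
Mismatches (positions where the bases are not complementary): 2 (at positions 13, 20)
Effective Tm = 68 − 2×3 = 68 − 6 = 62°C

62°C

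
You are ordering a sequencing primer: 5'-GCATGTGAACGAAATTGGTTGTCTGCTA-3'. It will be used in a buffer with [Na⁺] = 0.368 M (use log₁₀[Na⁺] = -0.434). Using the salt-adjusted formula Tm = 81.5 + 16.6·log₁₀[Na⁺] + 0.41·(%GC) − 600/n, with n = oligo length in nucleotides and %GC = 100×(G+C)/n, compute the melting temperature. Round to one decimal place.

Length n = 28. Base counts: C=4, A=7, T=9, G=8
G+C = 12, so %GC = 12/28 × 100 = 42.857%
Salt term: 16.6 × (-0.434) = -7.204
GC term: 0.41 × 42.857 = 17.571; length term: −600/28 = −21.429
Tm = 81.5 + (-7.204) + 17.571 − 21.429 = 70.438 → 70.4°C

70.4°C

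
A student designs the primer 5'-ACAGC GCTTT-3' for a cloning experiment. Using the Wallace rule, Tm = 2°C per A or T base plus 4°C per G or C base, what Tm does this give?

30°C

C=3, G=2, T=3, A=2
AT pairs contribute 5, GC pairs contribute 5.
Tm = 2×5 + 4×5 = 30°C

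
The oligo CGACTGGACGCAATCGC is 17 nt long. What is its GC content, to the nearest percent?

65%

C=6, T=2, A=4, G=5
G+C = 5 + 6 = 11 out of 17 bases
%GC = 11/17 × 100 = 64.71% ≈ 65%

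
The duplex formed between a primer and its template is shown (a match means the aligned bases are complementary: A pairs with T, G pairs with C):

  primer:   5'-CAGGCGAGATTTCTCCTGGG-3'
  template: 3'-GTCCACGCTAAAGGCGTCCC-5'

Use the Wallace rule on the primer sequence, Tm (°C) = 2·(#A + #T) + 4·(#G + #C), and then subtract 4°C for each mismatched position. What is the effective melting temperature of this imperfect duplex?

44°C

Primer base counts: A=3, T=5, G=7, C=5 → A+T=8, G+C=12
Perfect-match Tm = 2(8) + 4(12) = 16 + 48 = 64°C
Mismatches (positions where the bases are not complementary): 5 (at positions 5, 7, 14, 15, 17)
Effective Tm = 64 − 5×4 = 64 − 20 = 44°C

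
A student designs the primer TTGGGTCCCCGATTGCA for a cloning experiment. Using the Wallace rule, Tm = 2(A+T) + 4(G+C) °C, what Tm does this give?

54°C

C=5, G=5, A=2, T=5
So N_AT = 7 and N_GC = 10.
Tm = 4·10 + 2·7 = 40 + 14 = 54°C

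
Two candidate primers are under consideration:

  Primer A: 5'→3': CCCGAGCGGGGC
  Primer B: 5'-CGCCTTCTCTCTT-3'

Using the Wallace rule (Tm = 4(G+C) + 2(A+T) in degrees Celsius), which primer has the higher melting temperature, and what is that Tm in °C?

Primer A: A+T=1, G+C=11 → Tm = 2(1)+4(11) = 46°C
Primer B: A+T=6, G+C=7 → Tm = 2(6)+4(7) = 40°C
46°C vs 40°C → primer A is higher.

Primer A, 46°C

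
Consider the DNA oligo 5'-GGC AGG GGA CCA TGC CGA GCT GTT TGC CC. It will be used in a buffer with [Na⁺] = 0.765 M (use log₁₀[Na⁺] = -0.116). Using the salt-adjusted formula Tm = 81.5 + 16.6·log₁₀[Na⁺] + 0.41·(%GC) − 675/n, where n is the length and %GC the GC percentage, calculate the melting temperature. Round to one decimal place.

84.6°C

Length n = 29. Scanning the sequence gives T=5, C=9, A=4, G=11.
G+C = 20, so %GC = 20/29 × 100 = 68.966%
Salt term: 16.6 × (-0.116) = -1.926
GC term: 0.41 × 68.966 = 28.276; length term: −675/29 = −23.276
Tm = 81.5 + (-1.926) + 28.276 − 23.276 = 84.574 → 84.6°C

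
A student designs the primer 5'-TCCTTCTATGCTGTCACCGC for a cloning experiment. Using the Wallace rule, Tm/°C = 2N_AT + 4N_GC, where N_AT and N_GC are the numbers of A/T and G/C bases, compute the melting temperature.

62°C

T=7, C=8, A=2, G=3
A+T = 9, G+C = 11
Tm = 2×9 + 4×11 = 62°C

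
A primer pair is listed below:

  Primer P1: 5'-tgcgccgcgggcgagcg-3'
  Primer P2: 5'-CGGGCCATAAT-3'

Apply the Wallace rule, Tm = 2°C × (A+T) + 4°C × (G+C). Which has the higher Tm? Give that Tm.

Primer P1, 64°C

Primer P1: A+T=2, G+C=15 → Tm = 2(2)+4(15) = 64°C
Primer P2: A+T=5, G+C=6 → Tm = 2(5)+4(6) = 34°C
64°C vs 34°C → primer P1 is higher.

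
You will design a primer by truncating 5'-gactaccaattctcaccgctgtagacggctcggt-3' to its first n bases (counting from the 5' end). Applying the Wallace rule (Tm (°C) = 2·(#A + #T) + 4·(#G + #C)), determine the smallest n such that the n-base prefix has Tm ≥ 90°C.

n = 29

First 28 bases: GACTACCAATTCTCACCGCTGTAGACGG → Tm = 86°C (< 90°C)
First 29 bases: GACTACCAATTCTCACCGCTGTAGACGGC → Tm = 90°C (≥ 90°C)
Each additional base adds 2°C (A/T) or 4°C (G/C), so Tm is non-decreasing in n; n = 29 is the first length to reach 90°C.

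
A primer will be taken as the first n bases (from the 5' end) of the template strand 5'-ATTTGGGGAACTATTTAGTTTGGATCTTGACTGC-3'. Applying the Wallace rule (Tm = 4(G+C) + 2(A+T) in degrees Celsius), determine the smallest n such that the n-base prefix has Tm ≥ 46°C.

First 17 bases: ATTTGGGGAACTATTTA → Tm = 44°C (< 46°C)
First 18 bases: ATTTGGGGAACTATTTAG → Tm = 48°C (≥ 46°C)
Each additional base adds 2°C (A/T) or 4°C (G/C), so Tm is non-decreasing in n; n = 18 is the first length to reach 46°C.

n = 18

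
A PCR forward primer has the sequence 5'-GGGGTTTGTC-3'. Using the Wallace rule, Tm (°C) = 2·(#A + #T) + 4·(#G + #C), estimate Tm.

A=0, G=5, C=1, T=4
AT pairs contribute 4, GC pairs contribute 6.
Tm = 2(4) + 4(6) = 8 + 24 = 32°C

32°C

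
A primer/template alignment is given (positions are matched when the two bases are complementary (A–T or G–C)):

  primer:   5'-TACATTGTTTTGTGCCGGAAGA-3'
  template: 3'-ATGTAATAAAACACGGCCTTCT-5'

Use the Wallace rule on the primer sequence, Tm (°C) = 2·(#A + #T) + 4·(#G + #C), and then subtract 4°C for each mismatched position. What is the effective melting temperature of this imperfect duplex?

58°C

Primer base counts: A=5, T=8, G=6, C=3 → A+T=13, G+C=9
Perfect-match Tm = 2(13) + 4(9) = 26 + 36 = 62°C
Mismatches (positions where the bases are not complementary): 1 (at position 7)
Effective Tm = 62 − 1×4 = 62 − 4 = 58°C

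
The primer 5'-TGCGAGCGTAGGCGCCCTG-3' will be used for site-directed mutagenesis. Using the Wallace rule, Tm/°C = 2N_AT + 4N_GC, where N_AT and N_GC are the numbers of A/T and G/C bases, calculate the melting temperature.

66°C

Counting bases: C=6, T=3, A=2, G=8
AT pairs contribute 5, GC pairs contribute 14.
Tm = 4·14 + 2·5 = 56 + 10 = 66°C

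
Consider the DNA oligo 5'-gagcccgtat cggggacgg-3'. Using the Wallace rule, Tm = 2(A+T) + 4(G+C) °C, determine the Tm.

Counting bases: G=9, T=2, C=5, A=3
A+T = 5, G+C = 14
Tm = 2×5 + 4×14 = 66°C

66°C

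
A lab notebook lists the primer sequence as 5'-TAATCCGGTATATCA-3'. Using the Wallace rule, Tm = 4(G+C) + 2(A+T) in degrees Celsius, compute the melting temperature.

Counting bases: C=3, T=5, A=5, G=2
A+T = 10, G+C = 5
Tm = 2(10) + 4(5) = 20 + 20 = 40°C

40°C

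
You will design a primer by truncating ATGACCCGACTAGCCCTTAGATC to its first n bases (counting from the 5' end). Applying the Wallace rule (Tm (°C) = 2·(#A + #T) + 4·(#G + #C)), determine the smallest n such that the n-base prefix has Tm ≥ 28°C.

n = 9

First 8 bases: ATGACCCG → Tm = 26°C (< 28°C)
First 9 bases: ATGACCCGA → Tm = 28°C (≥ 28°C)
Since every base adds ≥2°C, Tm only increases with n, so the threshold is first crossed at n = 9.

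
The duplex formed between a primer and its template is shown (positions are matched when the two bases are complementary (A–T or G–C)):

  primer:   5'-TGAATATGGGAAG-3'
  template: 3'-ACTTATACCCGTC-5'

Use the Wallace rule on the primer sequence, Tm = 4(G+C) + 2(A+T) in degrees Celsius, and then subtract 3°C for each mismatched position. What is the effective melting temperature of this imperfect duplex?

Primer base counts: A=5, T=3, G=5, C=0 → A+T=8, G+C=5
Perfect-match Tm = 2(8) + 4(5) = 16 + 20 = 36°C
Mismatches (positions where the bases are not complementary): 1 (at position 11)
Effective Tm = 36 − 1×3 = 36 − 3 = 33°C

33°C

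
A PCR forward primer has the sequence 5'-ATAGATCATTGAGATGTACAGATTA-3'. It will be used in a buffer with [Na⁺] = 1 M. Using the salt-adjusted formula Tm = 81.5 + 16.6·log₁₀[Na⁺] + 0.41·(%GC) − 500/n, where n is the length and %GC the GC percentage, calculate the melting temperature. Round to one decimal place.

Length n = 25. Base counts: G=5, C=2, A=10, T=8
G+C = 7, so %GC = 7/25 × 100 = 28%
Salt term: 16.6 × (0) = 0
GC term: 0.41 × 28 = 11.48; length term: −500/25 = −20
Tm = 81.5 + (0) + 11.48 − 20 = 72.98 → 73.0°C

73.0°C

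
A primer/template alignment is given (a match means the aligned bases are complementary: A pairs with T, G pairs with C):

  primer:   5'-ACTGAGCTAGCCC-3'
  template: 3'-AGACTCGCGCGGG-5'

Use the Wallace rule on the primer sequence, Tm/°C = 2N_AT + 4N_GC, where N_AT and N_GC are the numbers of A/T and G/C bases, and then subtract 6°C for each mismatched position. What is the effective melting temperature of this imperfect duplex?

Primer base counts: A=3, T=2, G=3, C=5 → A+T=5, G+C=8
Perfect-match Tm = 2(5) + 4(8) = 10 + 32 = 42°C
Mismatches (positions where the bases are not complementary): 3 (at positions 1, 8, 9)
Effective Tm = 42 − 3×6 = 42 − 18 = 24°C

24°C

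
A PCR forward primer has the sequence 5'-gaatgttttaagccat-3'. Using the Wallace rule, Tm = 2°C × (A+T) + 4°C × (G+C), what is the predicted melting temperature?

Base counts: C=2, A=5, G=3, T=6
So N_AT = 11 and N_GC = 5.
Tm = 4·5 + 2·11 = 20 + 22 = 42°C

42°C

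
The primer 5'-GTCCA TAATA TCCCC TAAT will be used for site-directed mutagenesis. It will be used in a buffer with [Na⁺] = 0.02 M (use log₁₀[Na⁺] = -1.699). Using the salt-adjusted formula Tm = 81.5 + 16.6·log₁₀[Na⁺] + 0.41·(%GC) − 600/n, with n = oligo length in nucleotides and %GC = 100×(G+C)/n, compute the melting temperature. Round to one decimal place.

Length n = 19. Scanning the sequence gives C=6, G=1, A=6, T=6.
G+C = 7, so %GC = 7/19 × 100 = 36.842%
Salt term: 16.6 × (-1.699) = -28.203
GC term: 0.41 × 36.842 = 15.105; length term: −600/19 = −31.579
Tm = 81.5 + (-28.203) + 15.105 − 31.579 = 36.823 → 36.8°C

36.8°C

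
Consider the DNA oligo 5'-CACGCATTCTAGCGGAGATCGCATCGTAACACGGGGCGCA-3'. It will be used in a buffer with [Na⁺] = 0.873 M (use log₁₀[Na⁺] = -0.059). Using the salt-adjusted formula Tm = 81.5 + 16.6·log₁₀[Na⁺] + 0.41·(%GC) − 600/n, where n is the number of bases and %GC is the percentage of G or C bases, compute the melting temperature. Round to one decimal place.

90.1°C

Length n = 40. Counting bases: G=12, C=12, T=6, A=10
G+C = 24, so %GC = 24/40 × 100 = 60%
Salt term: 16.6 × (-0.059) = -0.979
GC term: 0.41 × 60 = 24.6; length term: −600/40 = −15
Tm = 81.5 + (-0.979) + 24.6 − 15 = 90.121 → 90.1°C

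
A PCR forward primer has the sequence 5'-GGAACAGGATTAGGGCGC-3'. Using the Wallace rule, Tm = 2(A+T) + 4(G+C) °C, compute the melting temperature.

58°C

T=2, C=3, A=5, G=8
A+T = 7, G+C = 11
Tm = 2(7) + 4(11) = 14 + 44 = 58°C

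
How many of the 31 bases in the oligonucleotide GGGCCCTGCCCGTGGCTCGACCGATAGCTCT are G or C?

Counting bases: A=3, G=10, T=6, C=12
G+C = 10 + 12 = 22

22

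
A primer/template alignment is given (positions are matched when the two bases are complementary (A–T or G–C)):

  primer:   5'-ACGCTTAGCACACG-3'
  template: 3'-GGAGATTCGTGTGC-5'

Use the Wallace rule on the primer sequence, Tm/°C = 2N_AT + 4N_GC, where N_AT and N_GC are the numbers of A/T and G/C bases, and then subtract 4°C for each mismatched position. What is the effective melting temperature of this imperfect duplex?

Primer base counts: A=4, T=2, G=3, C=5 → A+T=6, G+C=8
Perfect-match Tm = 2(6) + 4(8) = 12 + 32 = 44°C
Mismatches (positions where the bases are not complementary): 3 (at positions 1, 3, 6)
Effective Tm = 44 − 3×4 = 44 − 12 = 32°C

32°C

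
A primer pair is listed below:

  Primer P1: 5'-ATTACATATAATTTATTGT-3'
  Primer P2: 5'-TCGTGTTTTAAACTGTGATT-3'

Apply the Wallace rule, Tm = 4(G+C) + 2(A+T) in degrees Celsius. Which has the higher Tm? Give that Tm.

Primer P2, 52°C

Primer P1: A+T=17, G+C=2 → Tm = 2(17)+4(2) = 42°C
Primer P2: A+T=14, G+C=6 → Tm = 2(14)+4(6) = 52°C
42°C vs 52°C → primer P2 is higher.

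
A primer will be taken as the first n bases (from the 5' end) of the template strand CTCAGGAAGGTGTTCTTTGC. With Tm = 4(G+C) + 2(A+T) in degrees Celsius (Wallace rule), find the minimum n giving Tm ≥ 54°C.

First 18 bases: CTCAGGAAGGTGTTCTTT → Tm = 52°C (< 54°C)
First 19 bases: CTCAGGAAGGTGTTCTTTG → Tm = 56°C (≥ 54°C)
Since every base adds ≥2°C, Tm only increases with n, so the threshold is first crossed at n = 19.

n = 19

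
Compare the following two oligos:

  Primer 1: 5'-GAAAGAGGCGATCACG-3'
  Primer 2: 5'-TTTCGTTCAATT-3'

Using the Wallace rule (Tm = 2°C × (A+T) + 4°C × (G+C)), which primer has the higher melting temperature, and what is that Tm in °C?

Primer 1: A+T=7, G+C=9 → Tm = 2(7)+4(9) = 50°C
Primer 2: A+T=9, G+C=3 → Tm = 2(9)+4(3) = 30°C
50°C vs 30°C → primer 1 is higher.

Primer 1, 50°C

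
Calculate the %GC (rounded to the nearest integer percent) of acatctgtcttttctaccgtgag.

43%

Base counts: A=4, G=4, T=9, C=6
G+C = 4 + 6 = 10 out of 23 bases
%GC = 10/23 × 100 = 43.48% ≈ 43%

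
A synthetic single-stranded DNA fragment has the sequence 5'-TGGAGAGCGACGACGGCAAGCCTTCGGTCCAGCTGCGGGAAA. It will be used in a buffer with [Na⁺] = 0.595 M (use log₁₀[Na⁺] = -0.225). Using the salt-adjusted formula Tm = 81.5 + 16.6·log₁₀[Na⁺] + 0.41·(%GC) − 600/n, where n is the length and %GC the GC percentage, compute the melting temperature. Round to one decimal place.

Length n = 42. Scanning the sequence gives G=16, C=11, T=5, A=10.
G+C = 27, so %GC = 27/42 × 100 = 64.286%
Salt term: 16.6 × (-0.225) = -3.735
GC term: 0.41 × 64.286 = 26.357; length term: −600/42 = −14.286
Tm = 81.5 + (-3.735) + 26.357 − 14.286 = 89.836 → 89.8°C

89.8°C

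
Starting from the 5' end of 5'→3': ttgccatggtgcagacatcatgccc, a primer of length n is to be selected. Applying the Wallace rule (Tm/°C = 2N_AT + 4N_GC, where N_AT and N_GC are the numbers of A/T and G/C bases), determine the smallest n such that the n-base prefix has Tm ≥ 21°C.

n = 8

First 7 bases: TTGCCAT → Tm = 20°C (< 21°C)
First 8 bases: TTGCCATG → Tm = 24°C (≥ 21°C)
Since every base adds ≥2°C, Tm only increases with n, so the threshold is first crossed at n = 8.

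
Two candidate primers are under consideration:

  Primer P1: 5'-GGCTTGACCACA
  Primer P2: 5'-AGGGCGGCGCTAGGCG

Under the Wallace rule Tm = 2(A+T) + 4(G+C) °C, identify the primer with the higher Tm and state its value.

Primer P1: A+T=5, G+C=7 → Tm = 2(5)+4(7) = 38°C
Primer P2: A+T=3, G+C=13 → Tm = 2(3)+4(13) = 58°C
38°C vs 58°C → primer P2 is higher.

Primer P2, 58°C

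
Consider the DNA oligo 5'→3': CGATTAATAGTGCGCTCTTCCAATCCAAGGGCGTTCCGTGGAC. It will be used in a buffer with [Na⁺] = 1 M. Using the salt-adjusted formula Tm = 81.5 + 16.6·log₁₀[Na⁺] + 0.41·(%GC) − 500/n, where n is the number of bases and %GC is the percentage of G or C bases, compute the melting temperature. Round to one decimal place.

91.8°C

Length n = 43. G=11, T=11, C=12, A=9
G+C = 23, so %GC = 23/43 × 100 = 53.488%
Salt term: 16.6 × (0) = 0
GC term: 0.41 × 53.488 = 21.93; length term: −500/43 = −11.628
Tm = 81.5 + (0) + 21.93 − 11.628 = 91.802 → 91.8°C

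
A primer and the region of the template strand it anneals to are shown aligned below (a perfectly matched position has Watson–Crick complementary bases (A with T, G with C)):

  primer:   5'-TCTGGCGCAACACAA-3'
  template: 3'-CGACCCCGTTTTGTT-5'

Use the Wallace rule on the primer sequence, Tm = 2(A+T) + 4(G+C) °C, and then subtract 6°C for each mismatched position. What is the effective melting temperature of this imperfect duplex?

Primer base counts: A=5, T=2, G=3, C=5 → A+T=7, G+C=8
Perfect-match Tm = 2(7) + 4(8) = 14 + 32 = 46°C
Mismatches (positions where the bases are not complementary): 3 (at positions 1, 6, 11)
Effective Tm = 46 − 3×6 = 46 − 18 = 28°C

28°C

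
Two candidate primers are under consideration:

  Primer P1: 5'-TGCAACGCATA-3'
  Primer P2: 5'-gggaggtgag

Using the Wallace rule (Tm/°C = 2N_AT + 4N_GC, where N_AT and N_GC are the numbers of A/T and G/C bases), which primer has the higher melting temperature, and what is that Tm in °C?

Primer P1: A+T=6, G+C=5 → Tm = 2(6)+4(5) = 32°C
Primer P2: A+T=3, G+C=7 → Tm = 2(3)+4(7) = 34°C
32°C vs 34°C → primer P2 is higher.

Primer P2, 34°C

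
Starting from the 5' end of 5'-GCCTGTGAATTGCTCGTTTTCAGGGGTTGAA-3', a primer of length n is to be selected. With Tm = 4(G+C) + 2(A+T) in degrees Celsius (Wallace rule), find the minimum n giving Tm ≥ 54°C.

n = 18

First 17 bases: GCCTGTGAATTGCTCGT → Tm = 52°C (< 54°C)
First 18 bases: GCCTGTGAATTGCTCGTT → Tm = 54°C (≥ 54°C)
Each additional base adds 2°C (A/T) or 4°C (G/C), so Tm is non-decreasing in n; n = 18 is the first length to reach 54°C.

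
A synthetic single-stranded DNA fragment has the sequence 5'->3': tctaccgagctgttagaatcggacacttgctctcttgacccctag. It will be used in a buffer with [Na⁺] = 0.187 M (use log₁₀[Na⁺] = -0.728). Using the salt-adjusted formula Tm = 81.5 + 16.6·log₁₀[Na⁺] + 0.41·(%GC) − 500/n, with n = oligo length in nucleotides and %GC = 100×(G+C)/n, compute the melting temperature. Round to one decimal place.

Length n = 45. Scanning the sequence gives A=9, G=9, T=13, C=14.
G+C = 23, so %GC = 23/45 × 100 = 51.111%
Salt term: 16.6 × (-0.728) = -12.085
GC term: 0.41 × 51.111 = 20.956; length term: −500/45 = −11.111
Tm = 81.5 + (-12.085) + 20.956 − 11.111 = 79.26 → 79.3°C

79.3°C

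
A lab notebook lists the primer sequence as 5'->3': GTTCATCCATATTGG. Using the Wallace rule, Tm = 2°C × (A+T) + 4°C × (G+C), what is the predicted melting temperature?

42°C

Counting bases: T=6, C=3, A=3, G=3
A+T = 9, G+C = 6
Tm = 4·6 + 2·9 = 24 + 18 = 42°C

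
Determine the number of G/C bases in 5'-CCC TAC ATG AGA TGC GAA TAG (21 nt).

10

A=7, T=4, G=5, C=5
G+C = 5 + 5 = 10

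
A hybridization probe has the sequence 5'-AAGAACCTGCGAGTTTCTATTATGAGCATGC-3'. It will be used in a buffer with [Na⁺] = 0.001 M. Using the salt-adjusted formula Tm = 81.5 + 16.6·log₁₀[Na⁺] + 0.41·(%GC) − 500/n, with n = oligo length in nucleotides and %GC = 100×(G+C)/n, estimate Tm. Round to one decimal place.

32.8°C

Length n = 31. Scanning the sequence gives G=7, A=9, T=9, C=6.
G+C = 13, so %GC = 13/31 × 100 = 41.935%
Salt term: 16.6 × (-3) = -49.8
GC term: 0.41 × 41.935 = 17.193; length term: −500/31 = −16.129
Tm = 81.5 + (-49.8) + 17.193 − 16.129 = 32.764 → 32.8°C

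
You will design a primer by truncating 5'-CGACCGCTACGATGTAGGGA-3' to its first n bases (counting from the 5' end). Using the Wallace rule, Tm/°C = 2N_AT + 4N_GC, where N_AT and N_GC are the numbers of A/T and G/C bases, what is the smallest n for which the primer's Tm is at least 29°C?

First 8 bases: CGACCGCT → Tm = 28°C (< 29°C)
First 9 bases: CGACCGCTA → Tm = 30°C (≥ 29°C)
Each additional base adds 2°C (A/T) or 4°C (G/C), so Tm is non-decreasing in n; n = 9 is the first length to reach 29°C.

n = 9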